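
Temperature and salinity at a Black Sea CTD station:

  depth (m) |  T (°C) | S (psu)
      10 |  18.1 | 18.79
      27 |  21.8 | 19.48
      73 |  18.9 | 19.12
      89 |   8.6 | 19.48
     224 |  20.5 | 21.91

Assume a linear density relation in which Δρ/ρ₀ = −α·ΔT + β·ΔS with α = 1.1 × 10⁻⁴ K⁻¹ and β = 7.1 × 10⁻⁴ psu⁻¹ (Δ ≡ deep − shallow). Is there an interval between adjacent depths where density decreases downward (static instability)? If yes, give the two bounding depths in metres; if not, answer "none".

none

Evaluate Δρ/ρ₀ = −αΔT + βΔS across each adjacent pair:
  10–27 m: −αΔT+βΔS = −(1.1 × 10⁻⁴)(+3.7)+(7.1 × 10⁻⁴)(+0.69) = 8.3 × 10⁻⁵ → stable
  27–73 m: −αΔT+βΔS = −(1.1 × 10⁻⁴)(-2.9)+(7.1 × 10⁻⁴)(-0.36) = 6.3 × 10⁻⁵ → stable
  73–89 m: −αΔT+βΔS = −(1.1 × 10⁻⁴)(-10.3)+(7.1 × 10⁻⁴)(+0.36) = 1.4 × 10⁻³ → stable
  89–224 m: −αΔT+βΔS = −(1.1 × 10⁻⁴)(+11.9)+(7.1 × 10⁻⁴)(+2.43) = 4.2 × 10⁻⁴ → stable
Every interval has Δρ > 0: the column is stably stratified throughout.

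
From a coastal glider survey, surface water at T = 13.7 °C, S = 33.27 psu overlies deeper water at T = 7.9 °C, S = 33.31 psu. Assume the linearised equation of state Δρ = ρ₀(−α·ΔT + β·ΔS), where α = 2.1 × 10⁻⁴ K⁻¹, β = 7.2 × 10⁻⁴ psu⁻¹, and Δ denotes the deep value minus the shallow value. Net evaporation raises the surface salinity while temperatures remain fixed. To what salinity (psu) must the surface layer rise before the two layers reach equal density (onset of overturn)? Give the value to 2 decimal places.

35.00 psu

Neutral buoyancy requires −α(T_deep − T_surf) + β(S_deep − S_surf′) = 0.
S_surf′ = S_deep − (α/β)·ΔT = 33.31 − (2.1 × 10⁻⁴/7.2 × 10⁻⁴)·(-5.8) = 35.0017 psu.
Increase required: 35.0017 − 33.27 = 1.7317 psu.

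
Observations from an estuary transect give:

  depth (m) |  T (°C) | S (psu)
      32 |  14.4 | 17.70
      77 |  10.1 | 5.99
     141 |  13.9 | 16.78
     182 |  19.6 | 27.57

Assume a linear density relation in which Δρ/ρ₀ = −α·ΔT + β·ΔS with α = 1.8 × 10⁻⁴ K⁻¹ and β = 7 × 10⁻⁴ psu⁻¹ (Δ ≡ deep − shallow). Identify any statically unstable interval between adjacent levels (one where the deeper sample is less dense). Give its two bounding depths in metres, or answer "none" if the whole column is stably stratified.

32–77 m

Evaluate Δρ/ρ₀ = −αΔT + βΔS across each adjacent pair:
  32–77 m: −αΔT+βΔS = −(1.8 × 10⁻⁴)(-4.3)+(7 × 10⁻⁴)(-11.71) = -7.4 × 10⁻³ → UNSTABLE
  77–141 m: −αΔT+βΔS = −(1.8 × 10⁻⁴)(+3.8)+(7 × 10⁻⁴)(+10.79) = 6.9 × 10⁻³ → stable
  141–182 m: −αΔT+βΔS = −(1.8 × 10⁻⁴)(+5.7)+(7 × 10⁻⁴)(+10.79) = 6.5 × 10⁻³ → stable
The 32–77 m interval has Δρ < 0: lighter water underlies denser water.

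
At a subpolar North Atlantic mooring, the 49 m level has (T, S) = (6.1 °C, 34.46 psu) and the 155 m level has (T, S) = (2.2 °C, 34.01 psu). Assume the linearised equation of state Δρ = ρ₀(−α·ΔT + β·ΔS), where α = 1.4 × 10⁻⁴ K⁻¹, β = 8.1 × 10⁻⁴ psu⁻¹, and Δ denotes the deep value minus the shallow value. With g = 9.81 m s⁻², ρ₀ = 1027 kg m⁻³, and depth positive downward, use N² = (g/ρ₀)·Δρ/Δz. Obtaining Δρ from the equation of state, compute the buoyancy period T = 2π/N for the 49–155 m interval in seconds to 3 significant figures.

1.53 × 10³ s

ΔT = -3.9 K, ΔS = -0.45 psu (deep − shallow).
Δρ/ρ₀ = −αΔT + βΔS = 5.46 × 10⁻⁴ − 3.645 × 10⁻⁴ = 1.815 × 10⁻⁴, so Δρ ≈ 0.1864 kg m⁻³.
N² = (g/ρ₀)·Δρ/Δz = g·(Δρ/ρ₀)/Δz = 9.81 × 1.815 × 10⁻⁴ / 106 = 1.6797 × 10⁻⁵ s⁻².
N = √(1.6797 × 10⁻⁵) = 4.0984 × 10⁻³ rad s⁻¹ → T = 2π/N = 1.5331 × 10³ s ≈ 1.53 × 10³ s.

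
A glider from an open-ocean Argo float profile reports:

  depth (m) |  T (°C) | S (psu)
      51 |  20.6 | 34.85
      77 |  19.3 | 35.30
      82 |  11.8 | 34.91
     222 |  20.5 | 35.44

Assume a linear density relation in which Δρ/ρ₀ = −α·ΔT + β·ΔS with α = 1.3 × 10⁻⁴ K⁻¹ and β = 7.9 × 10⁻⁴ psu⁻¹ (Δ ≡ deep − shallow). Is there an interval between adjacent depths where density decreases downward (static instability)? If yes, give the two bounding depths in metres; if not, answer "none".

82–222 m

Evaluate Δρ/ρ₀ = −αΔT + βΔS across each adjacent pair:
  51–77 m: −αΔT+βΔS = −(1.3 × 10⁻⁴)(-1.3)+(7.9 × 10⁻⁴)(+0.45) = 5.2 × 10⁻⁴ → stable
  77–82 m: −αΔT+βΔS = −(1.3 × 10⁻⁴)(-7.5)+(7.9 × 10⁻⁴)(-0.39) = 6.7 × 10⁻⁴ → stable
  82–222 m: −αΔT+βΔS = −(1.3 × 10⁻⁴)(+8.7)+(7.9 × 10⁻⁴)(+0.53) = -7.1 × 10⁻⁴ → UNSTABLE
The 82–222 m interval has Δρ < 0: lighter water underlies denser water.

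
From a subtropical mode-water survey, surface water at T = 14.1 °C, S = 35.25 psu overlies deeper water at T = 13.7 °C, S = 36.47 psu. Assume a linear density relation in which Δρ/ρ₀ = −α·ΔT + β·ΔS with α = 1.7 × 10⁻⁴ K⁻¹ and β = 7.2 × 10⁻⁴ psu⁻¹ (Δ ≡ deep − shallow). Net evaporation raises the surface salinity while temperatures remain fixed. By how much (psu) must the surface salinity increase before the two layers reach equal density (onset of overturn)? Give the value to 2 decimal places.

1.31 psu

Neutral buoyancy requires −α(T_deep − T_surf) + β(S_deep − S_surf′) = 0.
S_surf′ = S_deep − (α/β)·ΔT = 36.47 − (1.7 × 10⁻⁴/7.2 × 10⁻⁴)·(-0.4) = 36.5644 psu.
Increase required: 36.5644 − 35.25 = 1.3144 psu.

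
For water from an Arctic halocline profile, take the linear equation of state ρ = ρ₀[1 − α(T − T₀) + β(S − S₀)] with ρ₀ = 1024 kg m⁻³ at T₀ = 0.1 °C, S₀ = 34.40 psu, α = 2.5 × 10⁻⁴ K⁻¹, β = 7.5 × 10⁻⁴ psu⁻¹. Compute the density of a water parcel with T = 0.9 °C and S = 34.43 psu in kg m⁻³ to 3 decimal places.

1023.818 kg m⁻³

T − T₀ = +0.8 K, S − S₀ = +0.03 psu.
Bracket = 1 − α·(+0.8) + β·(+0.03) = 1 + (-1.775 × 10⁻⁴) = 0.9998225.
ρ = 1024 × 0.9998225 = 1023.818 kg m⁻³.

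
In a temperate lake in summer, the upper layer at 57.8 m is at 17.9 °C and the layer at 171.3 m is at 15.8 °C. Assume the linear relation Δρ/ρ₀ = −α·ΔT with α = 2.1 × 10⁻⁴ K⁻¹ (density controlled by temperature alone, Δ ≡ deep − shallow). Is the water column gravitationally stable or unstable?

stable

ΔT = 15.8 − 17.9 = -2.1 K, so Δρ/ρ₀ = −αΔT = 4.41 × 10⁻⁴.
Δρ/ρ₀ > 0, so Δρ > 0: deeper water is denser → statically stable.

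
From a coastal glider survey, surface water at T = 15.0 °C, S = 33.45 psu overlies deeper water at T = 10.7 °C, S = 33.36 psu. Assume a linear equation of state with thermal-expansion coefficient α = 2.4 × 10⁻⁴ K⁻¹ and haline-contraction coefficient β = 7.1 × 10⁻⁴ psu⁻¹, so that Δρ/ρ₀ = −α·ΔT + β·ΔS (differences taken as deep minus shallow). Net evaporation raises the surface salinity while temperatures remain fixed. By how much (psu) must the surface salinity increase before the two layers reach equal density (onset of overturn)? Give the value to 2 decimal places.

Neutral buoyancy requires −α(T_deep − T_surf) + β(S_deep − S_surf′) = 0.
S_surf′ = S_deep − (α/β)·ΔT = 33.36 − (2.4 × 10⁻⁴/7.1 × 10⁻⁴)·(-4.3) = 34.8135 psu.
Increase required: 34.8135 − 33.45 = 1.3635 psu.

1.36 psu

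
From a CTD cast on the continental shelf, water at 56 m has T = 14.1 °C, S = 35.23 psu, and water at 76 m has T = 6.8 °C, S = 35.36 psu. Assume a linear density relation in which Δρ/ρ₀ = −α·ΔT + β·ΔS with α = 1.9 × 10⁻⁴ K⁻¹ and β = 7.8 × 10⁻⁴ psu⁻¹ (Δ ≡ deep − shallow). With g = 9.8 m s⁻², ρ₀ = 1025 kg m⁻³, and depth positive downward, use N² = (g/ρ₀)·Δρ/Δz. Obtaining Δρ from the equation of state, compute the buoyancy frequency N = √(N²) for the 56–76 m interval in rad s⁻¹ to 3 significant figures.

0.0270 rad s⁻¹

ΔT = -7.3 K, ΔS = +0.13 psu (deep − shallow).
Δρ/ρ₀ = −αΔT + βΔS = 1.387 × 10⁻³ + 1.014 × 10⁻⁴ = 1.4884 × 10⁻³, so Δρ ≈ 1.526 kg m⁻³.
N² = (g/ρ₀)·Δρ/Δz = g·(Δρ/ρ₀)/Δz = 9.8 × 1.4884 × 10⁻³ / 20 = 7.2932 × 10⁻⁴ s⁻².
N = √(7.2932 × 10⁻⁴) = 0.027006 rad s⁻¹ ≈ 0.0270 rad s⁻¹.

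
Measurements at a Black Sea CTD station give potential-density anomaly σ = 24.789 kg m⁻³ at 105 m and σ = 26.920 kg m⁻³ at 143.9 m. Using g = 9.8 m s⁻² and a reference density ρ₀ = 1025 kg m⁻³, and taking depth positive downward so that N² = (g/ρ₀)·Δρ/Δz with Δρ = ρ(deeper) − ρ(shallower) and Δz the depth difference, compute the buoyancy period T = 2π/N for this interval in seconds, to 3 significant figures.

275 s

Δρ = 1026.920 − 1024.789 = 2.131 kg m⁻³ over Δz = 143.9 − 105 = 38.9 m.
N² = (9.8/1025) × (2.131/38.9) = 5.2376 × 10⁻⁴ s⁻².
N = √(5.2376 × 10⁻⁴) = 0.022886 rad s⁻¹, so T = 2π/N = 274.54 s ≈ 275 s.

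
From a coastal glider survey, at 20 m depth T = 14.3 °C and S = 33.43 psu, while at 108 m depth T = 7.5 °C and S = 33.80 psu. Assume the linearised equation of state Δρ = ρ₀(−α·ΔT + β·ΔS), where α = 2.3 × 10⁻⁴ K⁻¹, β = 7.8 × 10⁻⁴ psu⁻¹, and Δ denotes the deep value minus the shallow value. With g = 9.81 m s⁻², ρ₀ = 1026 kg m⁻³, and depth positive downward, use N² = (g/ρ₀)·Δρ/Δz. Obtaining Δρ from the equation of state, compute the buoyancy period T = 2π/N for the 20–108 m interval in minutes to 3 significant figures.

ΔT = -6.8 K, ΔS = +0.37 psu (deep − shallow).
Δρ/ρ₀ = −αΔT + βΔS = 1.564 × 10⁻³ + 2.886 × 10⁻⁴ = 1.8526 × 10⁻³, so Δρ ≈ 1.901 kg m⁻³.
N² = (g/ρ₀)·Δρ/Δz = g·(Δρ/ρ₀)/Δz = 9.81 × 1.8526 × 10⁻³ / 88 = 2.0652 × 10⁻⁴ s⁻².
N = √(2.0652 × 10⁻⁴) = 0.014371 rad s⁻¹ → T = 2π/N = 437.21 s = 7.2868 min ≈ 7.29 min.

7.29 min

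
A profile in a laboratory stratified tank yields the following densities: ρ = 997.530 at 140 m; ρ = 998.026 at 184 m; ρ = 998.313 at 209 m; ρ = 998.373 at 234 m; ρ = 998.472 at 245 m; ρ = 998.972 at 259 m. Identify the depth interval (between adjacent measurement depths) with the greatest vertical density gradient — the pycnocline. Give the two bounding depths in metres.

245–259 m

Compute the density gradient over each adjacent pair:
  140–184 m: Δρ/Δz = 0.496/44 = 0.011 kg m⁻⁴
  184–209 m: Δρ/Δz = 0.287/25 = 0.011 kg m⁻⁴
  209–234 m: Δρ/Δz = 0.060/25 = 2.4 × 10⁻³ kg m⁻⁴
  234–245 m: Δρ/Δz = 0.099/11 = 9.0 × 10⁻³ kg m⁻⁴
  245–259 m: Δρ/Δz = 0.500/14 = 0.036 kg m⁻⁴
The largest gradient is in the 245–259 m interval — the pycnocline.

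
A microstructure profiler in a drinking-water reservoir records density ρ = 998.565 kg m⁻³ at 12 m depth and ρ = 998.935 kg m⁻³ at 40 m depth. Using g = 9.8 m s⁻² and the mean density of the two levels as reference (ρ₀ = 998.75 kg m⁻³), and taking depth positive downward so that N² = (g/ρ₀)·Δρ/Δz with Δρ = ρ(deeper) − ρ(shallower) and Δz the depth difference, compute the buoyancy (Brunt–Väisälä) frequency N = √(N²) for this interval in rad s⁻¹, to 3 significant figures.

Δρ = 998.935 − 998.565 = 0.370 kg m⁻³ over Δz = 40 − 12 = 28 m.
N² = (9.8/998.75) × (0.370/28) = 1.2966 × 10⁻⁴ s⁻².
N = √(1.2966 × 10⁻⁴) = 0.011387 rad s⁻¹ ≈ 0.0114 rad s⁻¹.

0.0114 rad s⁻¹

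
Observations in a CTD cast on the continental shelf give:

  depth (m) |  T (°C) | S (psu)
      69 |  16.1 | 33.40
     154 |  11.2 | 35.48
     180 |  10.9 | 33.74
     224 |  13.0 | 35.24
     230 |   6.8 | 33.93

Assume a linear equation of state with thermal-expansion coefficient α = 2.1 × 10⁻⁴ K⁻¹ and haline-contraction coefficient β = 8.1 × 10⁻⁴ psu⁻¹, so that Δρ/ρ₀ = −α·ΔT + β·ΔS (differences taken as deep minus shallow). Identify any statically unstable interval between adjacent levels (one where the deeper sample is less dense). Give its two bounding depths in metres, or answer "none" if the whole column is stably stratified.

Evaluate Δρ/ρ₀ = −αΔT + βΔS across each adjacent pair:
  69–154 m: −αΔT+βΔS = −(2.1 × 10⁻⁴)(-4.9)+(8.1 × 10⁻⁴)(+2.08) = 2.7 × 10⁻³ → stable
  154–180 m: −αΔT+βΔS = −(2.1 × 10⁻⁴)(-0.3)+(8.1 × 10⁻⁴)(-1.74) = -1.3 × 10⁻³ → UNSTABLE
  180–224 m: −αΔT+βΔS = −(2.1 × 10⁻⁴)(+2.1)+(8.1 × 10⁻⁴)(+1.50) = 7.7 × 10⁻⁴ → stable
  224–230 m: −αΔT+βΔS = −(2.1 × 10⁻⁴)(-6.2)+(8.1 × 10⁻⁴)(-1.31) = 2.4 × 10⁻⁴ → stable
The 154–180 m interval has Δρ < 0: lighter water underlies denser water.

154–180 m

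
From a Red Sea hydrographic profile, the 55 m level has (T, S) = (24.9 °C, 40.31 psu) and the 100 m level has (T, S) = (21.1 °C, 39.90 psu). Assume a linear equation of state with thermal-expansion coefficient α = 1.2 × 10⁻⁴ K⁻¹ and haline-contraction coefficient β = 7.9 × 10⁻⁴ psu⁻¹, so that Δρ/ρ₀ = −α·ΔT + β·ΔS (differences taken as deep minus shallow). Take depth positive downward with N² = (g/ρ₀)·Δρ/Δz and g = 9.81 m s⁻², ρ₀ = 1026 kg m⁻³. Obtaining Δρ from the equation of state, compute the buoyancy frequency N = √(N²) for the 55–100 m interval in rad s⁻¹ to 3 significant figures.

ΔT = -3.8 K, ΔS = -0.41 psu (deep − shallow).
Δρ/ρ₀ = −αΔT + βΔS = 4.56 × 10⁻⁴ − 3.239 × 10⁻⁴ = 1.321 × 10⁻⁴, so Δρ ≈ 0.1355 kg m⁻³.
N² = (g/ρ₀)·Δρ/Δz = g·(Δρ/ρ₀)/Δz = 9.81 × 1.321 × 10⁻⁴ / 45 = 2.8798 × 10⁻⁵ s⁻².
N = √(2.8798 × 10⁻⁵) = 5.3664 × 10⁻³ rad s⁻¹ ≈ 5.37 × 10⁻³ rad s⁻¹.

5.37 × 10⁻³ rad s⁻¹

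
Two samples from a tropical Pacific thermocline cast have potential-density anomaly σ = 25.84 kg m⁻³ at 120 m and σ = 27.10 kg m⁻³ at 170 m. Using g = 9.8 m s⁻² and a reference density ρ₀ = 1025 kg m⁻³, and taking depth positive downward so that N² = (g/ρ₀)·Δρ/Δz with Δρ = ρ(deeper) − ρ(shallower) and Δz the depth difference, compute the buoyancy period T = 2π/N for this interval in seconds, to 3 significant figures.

Δρ = 1027.10 − 1025.84 = 1.26 kg m⁻³ over Δz = 170 − 120 = 50 m.
N² = (9.8/1025) × (1.26/50) = 2.4094 × 10⁻⁴ s⁻².
N = √(2.4094 × 10⁻⁴) = 0.015522 rad s⁻¹, so T = 2π/N = 404.79 s ≈ 405 s.

405 s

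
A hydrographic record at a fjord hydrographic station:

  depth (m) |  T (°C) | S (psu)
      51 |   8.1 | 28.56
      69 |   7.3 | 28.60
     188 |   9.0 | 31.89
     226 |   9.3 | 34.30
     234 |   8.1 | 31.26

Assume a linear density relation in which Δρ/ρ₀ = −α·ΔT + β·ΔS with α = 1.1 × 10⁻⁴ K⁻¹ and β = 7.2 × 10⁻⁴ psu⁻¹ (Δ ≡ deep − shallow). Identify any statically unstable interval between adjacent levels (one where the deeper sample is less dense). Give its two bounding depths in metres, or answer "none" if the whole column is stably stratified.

226–234 m

Evaluate Δρ/ρ₀ = −αΔT + βΔS across each adjacent pair:
  51–69 m: −αΔT+βΔS = −(1.1 × 10⁻⁴)(-0.8)+(7.2 × 10⁻⁴)(+0.04) = 1.2 × 10⁻⁴ → stable
  69–188 m: −αΔT+βΔS = −(1.1 × 10⁻⁴)(+1.7)+(7.2 × 10⁻⁴)(+3.29) = 2.2 × 10⁻³ → stable
  188–226 m: −αΔT+βΔS = −(1.1 × 10⁻⁴)(+0.3)+(7.2 × 10⁻⁴)(+2.41) = 1.7 × 10⁻³ → stable
  226–234 m: −αΔT+βΔS = −(1.1 × 10⁻⁴)(-1.2)+(7.2 × 10⁻⁴)(-3.04) = -2.1 × 10⁻³ → UNSTABLE
The 226–234 m interval has Δρ < 0: lighter water underlies denser water.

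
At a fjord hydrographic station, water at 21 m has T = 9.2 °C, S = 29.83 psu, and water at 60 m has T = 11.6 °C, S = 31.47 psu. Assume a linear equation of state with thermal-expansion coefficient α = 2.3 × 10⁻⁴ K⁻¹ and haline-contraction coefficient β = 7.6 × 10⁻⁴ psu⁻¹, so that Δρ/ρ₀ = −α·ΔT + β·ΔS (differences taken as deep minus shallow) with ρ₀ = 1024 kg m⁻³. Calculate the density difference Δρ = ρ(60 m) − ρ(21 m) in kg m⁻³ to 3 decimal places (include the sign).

ΔT = +2.4 K, ΔS = +1.64 psu (deep − shallow).
Δρ/ρ₀ = −(2.3 × 10⁻⁴)(+2.4) + (7.6 × 10⁻⁴)(+1.64) = 6.944 × 10⁻⁴.
Δρ = 1024 × (6.944 × 10⁻⁴) = +0.711 kg m⁻³.
Positive Δρ: denser below, stable.

+0.711 kg m⁻³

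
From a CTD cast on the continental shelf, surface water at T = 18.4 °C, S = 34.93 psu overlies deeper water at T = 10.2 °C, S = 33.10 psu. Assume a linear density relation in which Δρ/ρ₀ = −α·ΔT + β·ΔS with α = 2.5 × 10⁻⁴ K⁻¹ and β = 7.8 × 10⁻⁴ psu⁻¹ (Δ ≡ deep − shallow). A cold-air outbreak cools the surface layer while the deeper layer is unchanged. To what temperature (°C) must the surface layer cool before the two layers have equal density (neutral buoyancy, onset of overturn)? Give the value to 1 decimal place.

Neutral buoyancy requires Δρ = 0, i.e. −α(T_deep − T_surf′) + β(S_deep − S_surf) = 0.
T_surf′ = T_deep − (β/α)·ΔS = 10.2 − (7.8 × 10⁻⁴/2.5 × 10⁻⁴)·(-1.83) = 15.910 °C.
Cooling required: 18.4 − (15.910) = 2.490 °C.

15.9 °C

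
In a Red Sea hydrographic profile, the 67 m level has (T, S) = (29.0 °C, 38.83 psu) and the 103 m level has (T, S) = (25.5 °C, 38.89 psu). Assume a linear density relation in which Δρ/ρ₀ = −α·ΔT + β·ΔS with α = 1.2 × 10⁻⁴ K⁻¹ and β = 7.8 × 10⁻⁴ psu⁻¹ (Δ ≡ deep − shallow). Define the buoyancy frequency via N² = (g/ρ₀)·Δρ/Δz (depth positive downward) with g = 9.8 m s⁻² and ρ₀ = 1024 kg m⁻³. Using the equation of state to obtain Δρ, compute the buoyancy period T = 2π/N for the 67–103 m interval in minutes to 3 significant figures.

9.29 min

ΔT = -3.5 K, ΔS = +0.06 psu (deep − shallow).
Δρ/ρ₀ = −αΔT + βΔS = 4.20 × 10⁻⁴ + 4.68 × 10⁻⁵ = 4.668 × 10⁻⁴, so Δρ ≈ 0.4780 kg m⁻³.
N² = (g/ρ₀)·Δρ/Δz = g·(Δρ/ρ₀)/Δz = 9.8 × 4.668 × 10⁻⁴ / 36 = 1.2707 × 10⁻⁴ s⁻².
N = √(1.2707 × 10⁻⁴) = 0.011273 rad s⁻¹ → T = 2π/N = 557.37 s = 9.2895 min ≈ 9.29 min.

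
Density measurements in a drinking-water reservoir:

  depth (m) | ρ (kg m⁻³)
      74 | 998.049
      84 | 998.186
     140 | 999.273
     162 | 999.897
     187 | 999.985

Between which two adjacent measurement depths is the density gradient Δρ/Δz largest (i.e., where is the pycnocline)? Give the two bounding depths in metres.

140–162 m

Compute the density gradient over each adjacent pair:
  74–84 m: Δρ/Δz = 0.137/10 = 0.014 kg m⁻⁴
  84–140 m: Δρ/Δz = 1.087/56 = 0.019 kg m⁻⁴
  140–162 m: Δρ/Δz = 0.624/22 = 0.028 kg m⁻⁴
  162–187 m: Δρ/Δz = 0.088/25 = 3.5 × 10⁻³ kg m⁻⁴
The largest gradient is in the 140–162 m interval — the pycnocline.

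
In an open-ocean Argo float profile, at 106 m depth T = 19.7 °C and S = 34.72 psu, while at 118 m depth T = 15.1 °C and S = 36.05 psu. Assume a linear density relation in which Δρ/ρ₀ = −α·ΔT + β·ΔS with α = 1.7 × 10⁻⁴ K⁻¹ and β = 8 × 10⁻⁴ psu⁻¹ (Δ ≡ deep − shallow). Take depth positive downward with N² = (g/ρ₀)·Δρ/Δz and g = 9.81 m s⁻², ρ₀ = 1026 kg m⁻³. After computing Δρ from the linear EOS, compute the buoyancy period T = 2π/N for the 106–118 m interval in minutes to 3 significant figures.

2.70 min

ΔT = -4.6 K, ΔS = +1.33 psu (deep − shallow).
Δρ/ρ₀ = −αΔT + βΔS = 7.82 × 10⁻⁴ + 1.064 × 10⁻³ = 1.846 × 10⁻³, so Δρ ≈ 1.894 kg m⁻³.
N² = (g/ρ₀)·Δρ/Δz = g·(Δρ/ρ₀)/Δz = 9.81 × 1.846 × 10⁻³ / 12 = 1.5091 × 10⁻³ s⁻².
N = √(1.5091 × 10⁻³) = 0.038847 rad s⁻¹ → T = 2π/N = 161.74 s = 2.6957 min ≈ 2.70 min.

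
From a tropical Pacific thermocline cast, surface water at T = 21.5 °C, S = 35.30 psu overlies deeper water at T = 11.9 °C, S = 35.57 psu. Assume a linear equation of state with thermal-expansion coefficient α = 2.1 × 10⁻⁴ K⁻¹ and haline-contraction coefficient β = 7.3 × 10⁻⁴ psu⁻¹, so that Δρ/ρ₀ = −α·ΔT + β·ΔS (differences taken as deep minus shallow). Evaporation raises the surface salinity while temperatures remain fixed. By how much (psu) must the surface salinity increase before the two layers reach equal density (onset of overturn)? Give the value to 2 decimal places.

Neutral buoyancy requires −α(T_deep − T_surf) + β(S_deep − S_surf′) = 0.
S_surf′ = S_deep − (α/β)·ΔT = 35.57 − (2.1 × 10⁻⁴/7.3 × 10⁻⁴)·(-9.6) = 38.3316 psu.
Increase required: 38.3316 − 35.30 = 3.0316 psu.

3.03 psu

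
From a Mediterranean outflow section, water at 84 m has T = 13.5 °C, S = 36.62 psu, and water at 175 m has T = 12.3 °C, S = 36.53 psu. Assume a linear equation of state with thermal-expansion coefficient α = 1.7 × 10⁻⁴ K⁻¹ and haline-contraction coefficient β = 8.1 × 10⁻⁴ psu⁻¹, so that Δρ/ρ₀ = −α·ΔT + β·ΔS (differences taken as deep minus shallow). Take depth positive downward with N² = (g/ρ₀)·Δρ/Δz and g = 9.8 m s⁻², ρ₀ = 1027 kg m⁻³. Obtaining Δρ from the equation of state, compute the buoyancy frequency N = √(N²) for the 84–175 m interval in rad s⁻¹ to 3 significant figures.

3.76 × 10⁻³ rad s⁻¹

ΔT = -1.2 K, ΔS = -0.09 psu (deep − shallow).
Δρ/ρ₀ = −αΔT + βΔS = 2.04 × 10⁻⁴ − 7.29 × 10⁻⁵ = 1.311 × 10⁻⁴, so Δρ ≈ 0.1346 kg m⁻³.
N² = (g/ρ₀)·Δρ/Δz = g·(Δρ/ρ₀)/Δz = 9.8 × 1.311 × 10⁻⁴ / 91 = 1.4118 × 10⁻⁵ s⁻².
N = √(1.4118 × 10⁻⁵) = 3.7574 × 10⁻³ rad s⁻¹ ≈ 3.76 × 10⁻³ rad s⁻¹.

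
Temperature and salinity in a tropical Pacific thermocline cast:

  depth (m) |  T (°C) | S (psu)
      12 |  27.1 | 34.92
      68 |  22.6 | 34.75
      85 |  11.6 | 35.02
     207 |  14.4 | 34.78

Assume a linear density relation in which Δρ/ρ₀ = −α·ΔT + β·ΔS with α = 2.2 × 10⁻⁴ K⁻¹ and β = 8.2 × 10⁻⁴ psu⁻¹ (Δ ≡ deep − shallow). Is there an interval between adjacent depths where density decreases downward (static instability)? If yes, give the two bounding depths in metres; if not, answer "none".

85–207 m

Evaluate Δρ/ρ₀ = −αΔT + βΔS across each adjacent pair:
  12–68 m: −αΔT+βΔS = −(2.2 × 10⁻⁴)(-4.5)+(8.2 × 10⁻⁴)(-0.17) = 8.5 × 10⁻⁴ → stable
  68–85 m: −αΔT+βΔS = −(2.2 × 10⁻⁴)(-11.0)+(8.2 × 10⁻⁴)(+0.27) = 2.6 × 10⁻³ → stable
  85–207 m: −αΔT+βΔS = −(2.2 × 10⁻⁴)(+2.8)+(8.2 × 10⁻⁴)(-0.24) = -8.1 × 10⁻⁴ → UNSTABLE
The 85–207 m interval has Δρ < 0: lighter water underlies denser water.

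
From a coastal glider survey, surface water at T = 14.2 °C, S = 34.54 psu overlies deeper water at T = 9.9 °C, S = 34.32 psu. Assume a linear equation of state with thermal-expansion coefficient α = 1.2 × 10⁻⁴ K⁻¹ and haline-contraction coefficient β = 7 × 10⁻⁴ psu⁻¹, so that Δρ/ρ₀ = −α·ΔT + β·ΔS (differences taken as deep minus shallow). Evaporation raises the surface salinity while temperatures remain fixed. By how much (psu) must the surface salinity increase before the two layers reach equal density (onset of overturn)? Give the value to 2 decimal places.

0.52 psu

Neutral buoyancy requires −α(T_deep − T_surf) + β(S_deep − S_surf′) = 0.
S_surf′ = S_deep − (α/β)·ΔT = 34.32 − (1.2 × 10⁻⁴/7 × 10⁻⁴)·(-4.3) = 35.0571 psu.
Increase required: 35.0571 − 34.54 = 0.5171 psu.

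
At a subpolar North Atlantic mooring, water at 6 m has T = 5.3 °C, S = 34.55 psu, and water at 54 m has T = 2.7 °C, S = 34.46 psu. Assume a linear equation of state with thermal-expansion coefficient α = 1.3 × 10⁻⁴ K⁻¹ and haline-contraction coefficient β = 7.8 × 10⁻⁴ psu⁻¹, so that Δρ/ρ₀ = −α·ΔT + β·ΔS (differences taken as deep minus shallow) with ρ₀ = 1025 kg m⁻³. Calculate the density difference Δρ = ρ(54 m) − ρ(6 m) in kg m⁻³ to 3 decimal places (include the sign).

ΔT = -2.6 K, ΔS = -0.09 psu (deep − shallow).
Δρ/ρ₀ = −(1.3 × 10⁻⁴)(-2.6) + (7.8 × 10⁻⁴)(-0.09) = 2.678 × 10⁻⁴.
Δρ = 1025 × (2.678 × 10⁻⁴) = +0.274 kg m⁻³.
Positive Δρ: denser below, stable.

+0.274 kg m⁻³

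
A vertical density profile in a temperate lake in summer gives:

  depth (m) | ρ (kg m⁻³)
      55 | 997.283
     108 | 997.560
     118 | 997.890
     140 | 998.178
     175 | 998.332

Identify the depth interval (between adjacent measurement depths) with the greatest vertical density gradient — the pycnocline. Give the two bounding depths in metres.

108–118 m

Compute the density gradient over each adjacent pair:
  55–108 m: Δρ/Δz = 0.277/53 = 5.2 × 10⁻³ kg m⁻⁴
  108–118 m: Δρ/Δz = 0.330/10 = 0.033 kg m⁻⁴
  118–140 m: Δρ/Δz = 0.288/22 = 0.013 kg m⁻⁴
  140–175 m: Δρ/Δz = 0.154/35 = 4.4 × 10⁻³ kg m⁻⁴
The largest gradient is in the 108–118 m interval — the pycnocline.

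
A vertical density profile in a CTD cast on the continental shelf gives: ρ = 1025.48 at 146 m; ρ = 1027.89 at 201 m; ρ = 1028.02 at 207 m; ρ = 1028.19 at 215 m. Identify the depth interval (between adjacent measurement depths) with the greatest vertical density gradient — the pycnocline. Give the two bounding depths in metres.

146–201 m

Compute the density gradient over each adjacent pair:
  146–201 m: Δρ/Δz = 2.41/55 = 0.044 kg m⁻⁴
  201–207 m: Δρ/Δz = 0.13/6 = 0.022 kg m⁻⁴
  207–215 m: Δρ/Δz = 0.17/8 = 0.021 kg m⁻⁴
The largest gradient is in the 146–201 m interval — the pycnocline.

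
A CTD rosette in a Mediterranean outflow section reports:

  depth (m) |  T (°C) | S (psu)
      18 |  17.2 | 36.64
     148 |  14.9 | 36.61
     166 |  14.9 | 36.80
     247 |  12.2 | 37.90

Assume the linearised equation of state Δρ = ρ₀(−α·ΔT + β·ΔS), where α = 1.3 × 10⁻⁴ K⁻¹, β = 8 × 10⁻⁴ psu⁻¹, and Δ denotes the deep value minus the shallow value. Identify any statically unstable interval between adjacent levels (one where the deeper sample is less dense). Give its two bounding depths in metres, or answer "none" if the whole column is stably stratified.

Evaluate Δρ/ρ₀ = −αΔT + βΔS across each adjacent pair:
  18–148 m: −αΔT+βΔS = −(1.3 × 10⁻⁴)(-2.3)+(8 × 10⁻⁴)(-0.03) = 2.7 × 10⁻⁴ → stable
  148–166 m: −αΔT+βΔS = −(1.3 × 10⁻⁴)(+0.0)+(8 × 10⁻⁴)(+0.19) = 1.5 × 10⁻⁴ → stable
  166–247 m: −αΔT+βΔS = −(1.3 × 10⁻⁴)(-2.7)+(8 × 10⁻⁴)(+1.10) = 1.2 × 10⁻³ → stable
Every interval has Δρ > 0: the column is stably stratified throughout.

none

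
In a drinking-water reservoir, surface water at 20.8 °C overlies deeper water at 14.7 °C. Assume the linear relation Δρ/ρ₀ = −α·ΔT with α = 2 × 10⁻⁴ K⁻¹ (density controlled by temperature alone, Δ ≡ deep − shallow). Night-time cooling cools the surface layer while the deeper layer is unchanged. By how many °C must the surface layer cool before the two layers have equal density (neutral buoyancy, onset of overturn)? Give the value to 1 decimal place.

With temperature the only control, equal density requires T_surf′ = T_deep.
T_surf′ = 14.7 °C.
Cooling required: 20.8 − 14.7 = 6.1 °C.

6.1 °C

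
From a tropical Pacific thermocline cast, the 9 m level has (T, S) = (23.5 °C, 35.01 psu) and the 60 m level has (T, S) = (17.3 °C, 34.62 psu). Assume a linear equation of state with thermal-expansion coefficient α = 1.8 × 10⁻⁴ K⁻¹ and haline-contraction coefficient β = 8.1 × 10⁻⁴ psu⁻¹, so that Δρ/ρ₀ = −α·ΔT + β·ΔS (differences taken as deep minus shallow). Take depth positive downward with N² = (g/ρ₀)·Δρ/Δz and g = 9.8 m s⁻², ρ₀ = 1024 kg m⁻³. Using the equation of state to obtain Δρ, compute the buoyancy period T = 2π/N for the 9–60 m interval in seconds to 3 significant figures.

ΔT = -6.2 K, ΔS = -0.39 psu (deep − shallow).
Δρ/ρ₀ = −αΔT + βΔS = 1.116 × 10⁻³ − 3.159 × 10⁻⁴ = 8.001 × 10⁻⁴, so Δρ ≈ 0.8193 kg m⁻³.
N² = (g/ρ₀)·Δρ/Δz = g·(Δρ/ρ₀)/Δz = 9.8 × 8.001 × 10⁻⁴ / 51 = 1.5374 × 10⁻⁴ s⁻².
N = √(1.5374 × 10⁻⁴) = 0.012399 rad s⁻¹ → T = 2π/N = 506.75 s ≈ 507 s.

507 s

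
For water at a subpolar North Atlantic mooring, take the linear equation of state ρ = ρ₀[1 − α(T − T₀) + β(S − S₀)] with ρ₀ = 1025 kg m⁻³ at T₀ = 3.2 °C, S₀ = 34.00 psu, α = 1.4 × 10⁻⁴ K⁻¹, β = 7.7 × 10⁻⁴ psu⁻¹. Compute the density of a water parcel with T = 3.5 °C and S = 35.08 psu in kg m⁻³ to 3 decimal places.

T − T₀ = +0.3 K, S − S₀ = +1.08 psu.
Bracket = 1 − α·(+0.3) + β·(+1.08) = 1 + (7.896 × 10⁻⁴) = 1.0007896.
ρ = 1025 × 1.0007896 = 1025.809 kg m⁻³.

1025.809 kg m⁻³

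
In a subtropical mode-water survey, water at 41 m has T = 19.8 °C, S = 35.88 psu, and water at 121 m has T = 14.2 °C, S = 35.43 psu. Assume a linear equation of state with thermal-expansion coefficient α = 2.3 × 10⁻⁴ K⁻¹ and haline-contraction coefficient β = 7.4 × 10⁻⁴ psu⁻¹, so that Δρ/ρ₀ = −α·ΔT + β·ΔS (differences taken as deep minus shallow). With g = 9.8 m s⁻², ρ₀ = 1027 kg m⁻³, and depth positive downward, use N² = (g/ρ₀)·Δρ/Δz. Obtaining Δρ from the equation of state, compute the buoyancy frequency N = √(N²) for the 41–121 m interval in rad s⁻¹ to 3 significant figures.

0.0108 rad s⁻¹

ΔT = -5.6 K, ΔS = -0.45 psu (deep − shallow).
Δρ/ρ₀ = −αΔT + βΔS = 1.288 × 10⁻³ − 3.33 × 10⁻⁴ = 9.55 × 10⁻⁴, so Δρ ≈ 0.9808 kg m⁻³.
N² = (g/ρ₀)·Δρ/Δz = g·(Δρ/ρ₀)/Δz = 9.8 × 9.55 × 10⁻⁴ / 80 = 1.1699 × 10⁻⁴ s⁻².
N = √(1.1699 × 10⁻⁴) = 0.010816 rad s⁻¹ ≈ 0.0108 rad s⁻¹.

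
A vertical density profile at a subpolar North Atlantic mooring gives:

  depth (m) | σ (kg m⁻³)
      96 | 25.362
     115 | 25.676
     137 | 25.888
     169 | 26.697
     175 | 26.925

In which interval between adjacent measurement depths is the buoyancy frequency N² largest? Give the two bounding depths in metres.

Compute the density gradient over each adjacent pair:
  96–115 m: Δρ/Δz = 0.314/19 = 0.017 kg m⁻⁴
  115–137 m: Δρ/Δz = 0.212/22 = 9.6 × 10⁻³ kg m⁻⁴
  137–169 m: Δρ/Δz = 0.809/32 = 0.025 kg m⁻⁴
  169–175 m: Δρ/Δz = 0.228/6 = 0.038 kg m⁻⁴
The largest gradient is in the 169–175 m interval — the pycnocline.

169–175 m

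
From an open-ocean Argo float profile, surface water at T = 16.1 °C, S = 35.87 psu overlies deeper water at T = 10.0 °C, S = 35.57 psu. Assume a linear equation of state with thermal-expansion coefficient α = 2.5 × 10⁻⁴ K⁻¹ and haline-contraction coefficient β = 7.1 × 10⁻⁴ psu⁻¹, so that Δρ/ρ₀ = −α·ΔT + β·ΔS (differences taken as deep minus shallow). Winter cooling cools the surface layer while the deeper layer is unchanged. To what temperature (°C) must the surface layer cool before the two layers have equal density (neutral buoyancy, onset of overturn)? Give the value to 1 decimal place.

Neutral buoyancy requires Δρ = 0, i.e. −α(T_deep − T_surf′) + β(S_deep − S_surf) = 0.
T_surf′ = T_deep − (β/α)·ΔS = 10.0 − (7.1 × 10⁻⁴/2.5 × 10⁻⁴)·(-0.30) = 10.852 °C.
Cooling required: 16.1 − (10.852) = 5.248 °C.

10.9 °C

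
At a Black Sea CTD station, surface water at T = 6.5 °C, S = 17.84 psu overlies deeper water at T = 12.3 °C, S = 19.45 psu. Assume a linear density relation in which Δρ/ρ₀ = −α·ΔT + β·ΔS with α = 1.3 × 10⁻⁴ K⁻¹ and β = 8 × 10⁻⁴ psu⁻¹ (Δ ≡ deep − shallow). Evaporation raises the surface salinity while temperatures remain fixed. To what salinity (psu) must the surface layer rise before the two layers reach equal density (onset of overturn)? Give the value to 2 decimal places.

Neutral buoyancy requires −α(T_deep − T_surf) + β(S_deep − S_surf′) = 0.
S_surf′ = S_deep − (α/β)·ΔT = 19.45 − (1.3 × 10⁻⁴/8 × 10⁻⁴)·(+5.8) = 18.5075 psu.
Increase required: 18.5075 − 17.84 = 0.6675 psu.

18.51 psu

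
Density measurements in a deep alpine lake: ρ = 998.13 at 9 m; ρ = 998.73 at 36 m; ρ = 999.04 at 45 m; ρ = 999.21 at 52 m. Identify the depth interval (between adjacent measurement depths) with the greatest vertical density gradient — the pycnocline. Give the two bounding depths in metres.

Compute the density gradient over each adjacent pair:
  9–36 m: Δρ/Δz = 0.60/27 = 0.022 kg m⁻⁴
  36–45 m: Δρ/Δz = 0.31/9 = 0.034 kg m⁻⁴
  45–52 m: Δρ/Δz = 0.17/7 = 0.024 kg m⁻⁴
The largest gradient is in the 36–45 m interval — the pycnocline.

36–45 m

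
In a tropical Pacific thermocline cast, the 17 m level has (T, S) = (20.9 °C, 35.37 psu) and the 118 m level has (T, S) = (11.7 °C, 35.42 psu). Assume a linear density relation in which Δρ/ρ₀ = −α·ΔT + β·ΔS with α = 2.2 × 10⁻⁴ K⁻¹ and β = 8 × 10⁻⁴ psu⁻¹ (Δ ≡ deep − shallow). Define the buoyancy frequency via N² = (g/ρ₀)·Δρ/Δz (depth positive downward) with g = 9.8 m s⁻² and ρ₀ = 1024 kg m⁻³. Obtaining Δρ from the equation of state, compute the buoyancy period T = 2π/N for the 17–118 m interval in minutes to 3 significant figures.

ΔT = -9.2 K, ΔS = +0.05 psu (deep − shallow).
Δρ/ρ₀ = −αΔT + βΔS = 2.024 × 10⁻³ + 4.00 × 10⁻⁵ = 2.064 × 10⁻³, so Δρ ≈ 2.114 kg m⁻³.
N² = (g/ρ₀)·Δρ/Δz = g·(Δρ/ρ₀)/Δz = 9.8 × 2.064 × 10⁻³ / 101 = 2.0027 × 10⁻⁴ s⁻².
N = √(2.0027 × 10⁻⁴) = 0.014152 rad s⁻¹ → T = 2π/N = 443.98 s = 7.3997 min ≈ 7.40 min.

7.40 min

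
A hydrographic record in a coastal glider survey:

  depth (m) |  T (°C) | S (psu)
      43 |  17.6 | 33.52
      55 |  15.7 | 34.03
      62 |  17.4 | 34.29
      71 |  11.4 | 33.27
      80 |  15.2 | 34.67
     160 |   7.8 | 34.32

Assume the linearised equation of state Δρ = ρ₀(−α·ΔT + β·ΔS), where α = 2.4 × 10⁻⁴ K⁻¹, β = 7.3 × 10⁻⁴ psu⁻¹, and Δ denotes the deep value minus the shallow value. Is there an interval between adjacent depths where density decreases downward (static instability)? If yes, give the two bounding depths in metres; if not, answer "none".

55–62 m

Evaluate Δρ/ρ₀ = −αΔT + βΔS across each adjacent pair:
  43–55 m: −αΔT+βΔS = −(2.4 × 10⁻⁴)(-1.9)+(7.3 × 10⁻⁴)(+0.51) = 8.3 × 10⁻⁴ → stable
  55–62 m: −αΔT+βΔS = −(2.4 × 10⁻⁴)(+1.7)+(7.3 × 10⁻⁴)(+0.26) = -2.2 × 10⁻⁴ → UNSTABLE
  62–71 m: −αΔT+βΔS = −(2.4 × 10⁻⁴)(-6.0)+(7.3 × 10⁻⁴)(-1.02) = 7.0 × 10⁻⁴ → stable
  71–80 m: −αΔT+βΔS = −(2.4 × 10⁻⁴)(+3.8)+(7.3 × 10⁻⁴)(+1.40) = 1.1 × 10⁻⁴ → stable
  80–160 m: −αΔT+βΔS = −(2.4 × 10⁻⁴)(-7.4)+(7.3 × 10⁻⁴)(-0.35) = 1.5 × 10⁻³ → stable
The 55–62 m interval has Δρ < 0: lighter water underlies denser water.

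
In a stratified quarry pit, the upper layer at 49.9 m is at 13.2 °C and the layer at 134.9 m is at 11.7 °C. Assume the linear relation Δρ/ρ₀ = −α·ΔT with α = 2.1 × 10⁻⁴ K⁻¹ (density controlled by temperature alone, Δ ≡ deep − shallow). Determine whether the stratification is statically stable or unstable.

stable

ΔT = 11.7 − 13.2 = -1.5 K, so Δρ/ρ₀ = −αΔT = 3.15 × 10⁻⁴.
Δρ/ρ₀ > 0, so Δρ > 0: deeper water is denser → statically stable.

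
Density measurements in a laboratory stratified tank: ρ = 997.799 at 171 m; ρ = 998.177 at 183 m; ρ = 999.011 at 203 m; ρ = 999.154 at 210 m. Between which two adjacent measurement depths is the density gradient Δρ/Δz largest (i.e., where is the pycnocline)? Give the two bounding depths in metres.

183–203 m

Compute the density gradient over each adjacent pair:
  171–183 m: Δρ/Δz = 0.378/12 = 0.032 kg m⁻⁴
  183–203 m: Δρ/Δz = 0.834/20 = 0.042 kg m⁻⁴
  203–210 m: Δρ/Δz = 0.143/7 = 0.020 kg m⁻⁴
The largest gradient is in the 183–203 m interval — the pycnocline.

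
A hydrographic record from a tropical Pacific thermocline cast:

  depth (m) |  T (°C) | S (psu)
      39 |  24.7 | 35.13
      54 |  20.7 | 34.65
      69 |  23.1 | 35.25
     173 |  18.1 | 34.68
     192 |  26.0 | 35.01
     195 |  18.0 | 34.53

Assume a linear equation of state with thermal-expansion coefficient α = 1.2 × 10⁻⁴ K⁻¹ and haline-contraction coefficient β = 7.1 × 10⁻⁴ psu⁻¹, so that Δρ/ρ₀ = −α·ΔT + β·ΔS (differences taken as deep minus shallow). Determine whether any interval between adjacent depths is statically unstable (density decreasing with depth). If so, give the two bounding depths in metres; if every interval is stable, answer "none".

Evaluate Δρ/ρ₀ = −αΔT + βΔS across each adjacent pair:
  39–54 m: −αΔT+βΔS = −(1.2 × 10⁻⁴)(-4.0)+(7.1 × 10⁻⁴)(-0.48) = 1.4 × 10⁻⁴ → stable
  54–69 m: −αΔT+βΔS = −(1.2 × 10⁻⁴)(+2.4)+(7.1 × 10⁻⁴)(+0.60) = 1.4 × 10⁻⁴ → stable
  69–173 m: −αΔT+βΔS = −(1.2 × 10⁻⁴)(-5.0)+(7.1 × 10⁻⁴)(-0.57) = 2.0 × 10⁻⁴ → stable
  173–192 m: −αΔT+βΔS = −(1.2 × 10⁻⁴)(+7.9)+(7.1 × 10⁻⁴)(+0.33) = -7.1 × 10⁻⁴ → UNSTABLE
  192–195 m: −αΔT+βΔS = −(1.2 × 10⁻⁴)(-8.0)+(7.1 × 10⁻⁴)(-0.48) = 6.2 × 10⁻⁴ → stable
The 173–192 m interval has Δρ < 0: lighter water underlies denser water.

173–192 m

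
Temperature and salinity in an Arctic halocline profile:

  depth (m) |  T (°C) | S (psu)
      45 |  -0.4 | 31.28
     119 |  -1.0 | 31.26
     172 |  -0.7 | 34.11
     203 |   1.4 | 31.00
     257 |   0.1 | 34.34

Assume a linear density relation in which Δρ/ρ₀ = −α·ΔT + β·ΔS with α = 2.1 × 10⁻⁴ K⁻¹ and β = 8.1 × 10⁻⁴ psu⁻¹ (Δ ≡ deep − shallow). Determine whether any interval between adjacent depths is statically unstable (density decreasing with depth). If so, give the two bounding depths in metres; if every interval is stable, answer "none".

172–203 m

Evaluate Δρ/ρ₀ = −αΔT + βΔS across each adjacent pair:
  45–119 m: −αΔT+βΔS = −(2.1 × 10⁻⁴)(-0.6)+(8.1 × 10⁻⁴)(-0.02) = 1.1 × 10⁻⁴ → stable
  119–172 m: −αΔT+βΔS = −(2.1 × 10⁻⁴)(+0.3)+(8.1 × 10⁻⁴)(+2.85) = 2.2 × 10⁻³ → stable
  172–203 m: −αΔT+βΔS = −(2.1 × 10⁻⁴)(+2.1)+(8.1 × 10⁻⁴)(-3.11) = -3.0 × 10⁻³ → UNSTABLE
  203–257 m: −αΔT+βΔS = −(2.1 × 10⁻⁴)(-1.3)+(8.1 × 10⁻⁴)(+3.34) = 3.0 × 10⁻³ → stable
The 172–203 m interval has Δρ < 0: lighter water underlies denser water.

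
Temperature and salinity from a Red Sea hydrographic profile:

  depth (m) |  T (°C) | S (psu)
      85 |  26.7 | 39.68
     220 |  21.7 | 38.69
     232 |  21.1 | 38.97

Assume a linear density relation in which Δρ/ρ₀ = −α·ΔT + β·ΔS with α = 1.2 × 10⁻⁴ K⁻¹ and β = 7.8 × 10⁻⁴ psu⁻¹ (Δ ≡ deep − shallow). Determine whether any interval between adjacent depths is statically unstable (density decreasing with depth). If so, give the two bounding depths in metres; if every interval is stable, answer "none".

Evaluate Δρ/ρ₀ = −αΔT + βΔS across each adjacent pair:
  85–220 m: −αΔT+βΔS = −(1.2 × 10⁻⁴)(-5.0)+(7.8 × 10⁻⁴)(-0.99) = -1.7 × 10⁻⁴ → UNSTABLE
  220–232 m: −αΔT+βΔS = −(1.2 × 10⁻⁴)(-0.6)+(7.8 × 10⁻⁴)(+0.28) = 2.9 × 10⁻⁴ → stable
The 85–220 m interval has Δρ < 0: lighter water underlies denser water.

85–220 m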